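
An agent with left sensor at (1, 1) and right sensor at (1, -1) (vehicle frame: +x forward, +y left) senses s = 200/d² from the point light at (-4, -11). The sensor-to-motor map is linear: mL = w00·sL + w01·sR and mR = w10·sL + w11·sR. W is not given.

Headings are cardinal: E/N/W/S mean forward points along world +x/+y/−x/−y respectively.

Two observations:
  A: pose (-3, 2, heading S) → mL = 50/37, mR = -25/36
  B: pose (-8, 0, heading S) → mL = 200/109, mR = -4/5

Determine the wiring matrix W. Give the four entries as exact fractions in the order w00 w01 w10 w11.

1 0 0 -1/2

obs A: pose=(-3,2,S) → sL=50/37, sR=25/18, mL=50/37, mR=-25/36
obs B: pose=(-8,0,S) → sL=200/109, sR=8/5, mL=200/109, mR=-4/5
sensor matrix S = [[50/37, 25/18], [200/109, 8/5]]; det S = -14020/36297
solve [mL_A; mL_B] = S·[w00; w01] and [mR_A; mR_B] = S·[w10; w11]:
  w00 = 1, w01 = 0, w10 = 0, w11 = -1/2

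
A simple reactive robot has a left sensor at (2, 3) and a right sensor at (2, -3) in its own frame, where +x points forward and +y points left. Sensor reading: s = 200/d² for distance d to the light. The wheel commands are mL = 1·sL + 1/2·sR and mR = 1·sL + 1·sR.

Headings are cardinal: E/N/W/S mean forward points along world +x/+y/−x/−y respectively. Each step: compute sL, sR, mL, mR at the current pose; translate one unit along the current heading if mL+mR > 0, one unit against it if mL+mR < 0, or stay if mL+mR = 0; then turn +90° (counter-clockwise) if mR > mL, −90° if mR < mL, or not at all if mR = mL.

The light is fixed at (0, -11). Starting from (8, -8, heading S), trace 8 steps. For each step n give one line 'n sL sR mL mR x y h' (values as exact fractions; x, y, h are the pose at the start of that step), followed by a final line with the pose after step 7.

0 100/61 100/13 4350/793 7400/793 8 -8 S
1 8/5 200/101 1308/505 1808/505 8 -9 E
2 50/13 5/4 465/104 265/52 9 -9 N
3 200/49 40/17 4380/833 5360/833 9 -8 W
4 100/61 100/13 4350/793 7400/793 8 -8 S
5 8/5 200/101 1308/505 1808/505 8 -9 E
6 50/13 5/4 465/104 265/52 9 -9 N
7 200/49 40/17 4380/833 5360/833 9 -8 W
final 8 -8 S

n=0: pose=(8,-8,S); sL=100/61, sR=100/13; mL=4350/793, mR=7400/793; mL+mR=11750/793 → advance +1; mR−mL=50/13 → turn +1·90°
n=1: pose=(8,-9,E); sL=8/5, sR=200/101; mL=1308/505, mR=1808/505; mL+mR=3116/505 → advance +1; mR−mL=100/101 → turn +1·90°
n=2: pose=(9,-9,N); sL=50/13, sR=5/4; mL=465/104, mR=265/52; mL+mR=995/104 → advance +1; mR−mL=5/8 → turn +1·90°
n=3: pose=(9,-8,W); sL=200/49, sR=40/17; mL=4380/833, mR=5360/833; mL+mR=9740/833 → advance +1; mR−mL=20/17 → turn +1·90°
n=4: pose=(8,-8,S); sL=100/61, sR=100/13; mL=4350/793, mR=7400/793; mL+mR=11750/793 → advance +1; mR−mL=50/13 → turn +1·90°
n=5: pose=(8,-9,E); sL=8/5, sR=200/101; mL=1308/505, mR=1808/505; mL+mR=3116/505 → advance +1; mR−mL=100/101 → turn +1·90°
n=6: pose=(9,-9,N); sL=50/13, sR=5/4; mL=465/104, mR=265/52; mL+mR=995/104 → advance +1; mR−mL=5/8 → turn +1·90°
n=7: pose=(9,-8,W); sL=200/49, sR=40/17; mL=4380/833, mR=5360/833; mL+mR=9740/833 → advance +1; mR−mL=20/17 → turn +1·90°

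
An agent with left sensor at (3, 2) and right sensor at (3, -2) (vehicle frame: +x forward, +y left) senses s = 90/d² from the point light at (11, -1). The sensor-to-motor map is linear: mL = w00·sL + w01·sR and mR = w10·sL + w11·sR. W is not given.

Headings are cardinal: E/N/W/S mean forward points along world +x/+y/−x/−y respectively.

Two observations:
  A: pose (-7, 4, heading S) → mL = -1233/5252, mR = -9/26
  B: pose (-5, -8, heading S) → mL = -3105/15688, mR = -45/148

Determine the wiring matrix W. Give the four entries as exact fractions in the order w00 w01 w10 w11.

obs A: pose=(-7,4,S) → sL=9/26, sR=45/202, mL=-1233/5252, mR=-9/26
obs B: pose=(-5,-8,S) → sL=45/148, sR=45/212, mL=-3105/15688, mR=-45/148
sensor matrix S = [[9/26, 45/202], [45/148, 45/212]]; det S = 29565/5149586
solve [mL_A; mL_B] = S·[w00; w01] and [mR_A; mR_B] = S·[w10; w11]:
  w00 = -1, w01 = 1/2, w10 = -1, w11 = 0

-1 1/2 -1 0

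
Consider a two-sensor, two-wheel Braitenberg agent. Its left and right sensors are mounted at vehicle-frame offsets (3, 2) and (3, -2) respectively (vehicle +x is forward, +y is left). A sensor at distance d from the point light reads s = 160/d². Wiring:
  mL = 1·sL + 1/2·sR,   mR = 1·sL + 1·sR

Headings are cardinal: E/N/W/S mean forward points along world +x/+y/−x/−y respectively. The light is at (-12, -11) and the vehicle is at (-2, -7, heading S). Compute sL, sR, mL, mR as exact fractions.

32/29 32/13 880/377 1344/377

left sensor world pos  = (0, -10); dL² = 145
right sensor world pos = (-4, -10); dR² = 65
sL = 160/145 = 32/29
sR = 160/65 = 32/13
mL = 1·sL + 1/2·sR = 880/377
mR = 1·sL + 1·sR = 1344/377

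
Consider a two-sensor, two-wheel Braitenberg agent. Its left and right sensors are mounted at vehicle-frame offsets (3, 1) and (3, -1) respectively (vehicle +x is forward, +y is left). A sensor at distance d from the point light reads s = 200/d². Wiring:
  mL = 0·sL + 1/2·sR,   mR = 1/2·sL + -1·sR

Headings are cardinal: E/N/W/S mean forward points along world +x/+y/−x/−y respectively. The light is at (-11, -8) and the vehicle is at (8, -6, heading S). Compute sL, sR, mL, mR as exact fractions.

200/401 8/13 4/13 -1908/5213

left sensor world pos  = (9, -9); dL² = 401
right sensor world pos = (7, -9); dR² = 325
sL = 200/401 = 200/401
sR = 200/325 = 8/13
mL = 0·sL + 1/2·sR = 4/13
mR = 1/2·sL + -1·sR = -1908/5213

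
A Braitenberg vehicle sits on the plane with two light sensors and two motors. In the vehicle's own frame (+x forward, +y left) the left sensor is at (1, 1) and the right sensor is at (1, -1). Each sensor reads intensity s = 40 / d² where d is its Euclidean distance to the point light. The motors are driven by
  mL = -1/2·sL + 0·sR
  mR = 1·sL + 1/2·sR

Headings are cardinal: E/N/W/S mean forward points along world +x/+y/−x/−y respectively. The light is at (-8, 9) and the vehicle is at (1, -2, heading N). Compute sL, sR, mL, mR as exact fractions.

10/41 1/5 -5/41 141/410

left sensor world pos  = (0, -1); dL² = 164
right sensor world pos = (2, -1); dR² = 200
sL = 40/164 = 10/41
sR = 40/200 = 1/5
mL = -1/2·sL + 0·sR = -5/41
mR = 1·sL + 1/2·sR = 141/410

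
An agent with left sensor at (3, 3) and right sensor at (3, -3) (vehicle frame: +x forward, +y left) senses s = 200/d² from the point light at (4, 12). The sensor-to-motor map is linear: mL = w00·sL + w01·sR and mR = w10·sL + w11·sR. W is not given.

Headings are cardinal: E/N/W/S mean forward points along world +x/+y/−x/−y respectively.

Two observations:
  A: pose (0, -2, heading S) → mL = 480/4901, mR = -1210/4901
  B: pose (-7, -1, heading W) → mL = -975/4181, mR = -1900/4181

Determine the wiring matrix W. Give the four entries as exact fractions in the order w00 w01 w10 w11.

1 -1 1/2 -1

obs A: pose=(0,-2,S) → sL=20/29, sR=100/169, mL=480/4901, mR=-1210/4901
obs B: pose=(-7,-1,W) → sL=50/113, sR=25/37, mL=-975/4181, mR=-1900/4181
sensor matrix S = [[20/29, 100/169], [50/113, 25/37]]; det S = 4183500/20491081
solve [mL_A; mL_B] = S·[w00; w01] and [mR_A; mR_B] = S·[w10; w11]:
  w00 = 1, w01 = -1, w10 = 1/2, w11 = -1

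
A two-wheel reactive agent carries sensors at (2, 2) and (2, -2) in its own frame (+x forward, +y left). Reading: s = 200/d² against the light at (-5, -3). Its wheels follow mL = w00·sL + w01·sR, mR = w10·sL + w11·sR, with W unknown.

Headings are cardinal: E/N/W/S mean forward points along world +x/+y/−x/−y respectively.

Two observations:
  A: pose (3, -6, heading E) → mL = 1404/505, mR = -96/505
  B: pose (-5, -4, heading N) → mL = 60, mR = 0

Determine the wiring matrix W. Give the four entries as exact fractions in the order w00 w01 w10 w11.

1 1/2 -1/2 1/2

obs A: pose=(3,-6,E) → sL=200/101, sR=8/5, mL=1404/505, mR=-96/505
obs B: pose=(-5,-4,N) → sL=40, sR=40, mL=60, mR=0
sensor matrix S = [[200/101, 8/5], [40, 40]]; det S = 1536/101
solve [mL_A; mL_B] = S·[w00; w01] and [mR_A; mR_B] = S·[w10; w11]:
  w00 = 1, w01 = 1/2, w10 = -1/2, w11 = 1/2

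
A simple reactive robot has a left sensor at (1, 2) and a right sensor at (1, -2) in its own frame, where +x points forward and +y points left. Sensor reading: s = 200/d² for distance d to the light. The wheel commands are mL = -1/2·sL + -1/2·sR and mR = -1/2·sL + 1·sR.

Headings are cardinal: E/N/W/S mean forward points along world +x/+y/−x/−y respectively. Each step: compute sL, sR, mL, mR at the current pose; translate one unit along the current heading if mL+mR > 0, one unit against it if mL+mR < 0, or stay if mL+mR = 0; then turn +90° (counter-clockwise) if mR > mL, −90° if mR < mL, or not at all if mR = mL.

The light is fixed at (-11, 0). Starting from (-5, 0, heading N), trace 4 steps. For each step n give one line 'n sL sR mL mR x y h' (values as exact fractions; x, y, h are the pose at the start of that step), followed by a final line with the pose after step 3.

n=0: pose=(-5,0,N); sL=200/17, sR=40/13; mL=-1640/221, mR=-620/221; mL+mR=-2260/221 → advance -1; mR−mL=60/13 → turn +1·90°
n=1: pose=(-5,-1,W); sL=100/17, sR=100/13; mL=-1500/221, mR=1050/221; mL+mR=-450/221 → advance -1; mR−mL=150/13 → turn +1·90°
n=2: pose=(-4,-1,S); sL=40/17, sR=200/29; mL=-2280/493, mR=2820/493; mL+mR=540/493 → advance +1; mR−mL=300/29 → turn +1·90°
n=3: pose=(-4,-2,E); sL=25/8, sR=5/2; mL=-45/16, mR=15/16; mL+mR=-15/8 → advance -1; mR−mL=15/4 → turn +1·90°

0 200/17 40/13 -1640/221 -620/221 -5 0 N
1 100/17 100/13 -1500/221 1050/221 -5 -1 W
2 40/17 200/29 -2280/493 2820/493 -4 -1 S
3 25/8 5/2 -45/16 15/16 -4 -2 E
final -5 -2 N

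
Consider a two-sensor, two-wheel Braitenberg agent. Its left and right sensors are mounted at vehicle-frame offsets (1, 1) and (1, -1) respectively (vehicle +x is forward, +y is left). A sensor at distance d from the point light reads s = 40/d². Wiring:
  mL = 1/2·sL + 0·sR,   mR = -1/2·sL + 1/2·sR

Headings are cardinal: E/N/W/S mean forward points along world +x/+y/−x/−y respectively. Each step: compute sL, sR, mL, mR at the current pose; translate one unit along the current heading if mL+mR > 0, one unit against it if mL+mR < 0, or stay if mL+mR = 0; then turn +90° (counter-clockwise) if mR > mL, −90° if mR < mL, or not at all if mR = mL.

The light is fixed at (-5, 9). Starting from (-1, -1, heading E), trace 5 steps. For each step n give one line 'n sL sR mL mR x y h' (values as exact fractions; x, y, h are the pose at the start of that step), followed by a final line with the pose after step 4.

n=0: pose=(-1,-1,E); sL=20/53, sR=20/73; mL=10/53, mR=-200/3869; mL+mR=10/73 → advance +1; mR−mL=-930/3869 → turn -1·90°
n=1: pose=(0,-1,S); sL=40/157, sR=40/137; mL=20/157, mR=400/21509; mL+mR=20/137 → advance +1; mR−mL=-2340/21509 → turn -1·90°
n=2: pose=(0,-2,W); sL=1/4, sR=10/29; mL=1/8, mR=11/232; mL+mR=5/29 → advance +1; mR−mL=-9/116 → turn -1·90°
n=3: pose=(-1,-2,N); sL=40/109, sR=8/25; mL=20/109, mR=-64/2725; mL+mR=4/25 → advance +1; mR−mL=-564/2725 → turn -1·90°
n=4: pose=(-1,-1,E); sL=20/53, sR=20/73; mL=10/53, mR=-200/3869; mL+mR=10/73 → advance +1; mR−mL=-930/3869 → turn -1·90°

0 20/53 20/73 10/53 -200/3869 -1 -1 E
1 40/157 40/137 20/157 400/21509 0 -1 S
2 1/4 10/29 1/8 11/232 0 -2 W
3 40/109 8/25 20/109 -64/2725 -1 -2 N
4 20/53 20/73 10/53 -200/3869 -1 -1 E
final 0 -1 S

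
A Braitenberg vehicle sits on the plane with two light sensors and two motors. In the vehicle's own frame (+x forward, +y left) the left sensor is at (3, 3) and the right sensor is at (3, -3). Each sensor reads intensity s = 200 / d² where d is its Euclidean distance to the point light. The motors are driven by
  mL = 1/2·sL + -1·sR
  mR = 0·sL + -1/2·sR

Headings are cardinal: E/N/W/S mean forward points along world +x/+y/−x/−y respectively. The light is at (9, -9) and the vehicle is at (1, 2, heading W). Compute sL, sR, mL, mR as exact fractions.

40/37 200/317 -1060/11729 -100/317

left sensor world pos  = (-2, -1); dL² = 185
right sensor world pos = (-2, 5); dR² = 317
sL = 200/185 = 40/37
sR = 200/317 = 200/317
mL = 1/2·sL + -1·sR = -1060/11729
mR = 0·sL + -1/2·sR = -100/317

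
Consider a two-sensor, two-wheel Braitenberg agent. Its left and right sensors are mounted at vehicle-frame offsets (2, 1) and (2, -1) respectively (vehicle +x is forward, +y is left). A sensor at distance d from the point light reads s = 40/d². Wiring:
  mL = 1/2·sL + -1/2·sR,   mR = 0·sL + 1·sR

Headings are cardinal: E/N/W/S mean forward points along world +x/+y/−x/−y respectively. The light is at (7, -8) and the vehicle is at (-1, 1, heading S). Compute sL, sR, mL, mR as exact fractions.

left sensor world pos  = (0, -1); dL² = 98
right sensor world pos = (-2, -1); dR² = 130
sL = 40/98 = 20/49
sR = 40/130 = 4/13
mL = 1/2·sL + -1/2·sR = 32/637
mR = 0·sL + 1·sR = 4/13

20/49 4/13 32/637 4/13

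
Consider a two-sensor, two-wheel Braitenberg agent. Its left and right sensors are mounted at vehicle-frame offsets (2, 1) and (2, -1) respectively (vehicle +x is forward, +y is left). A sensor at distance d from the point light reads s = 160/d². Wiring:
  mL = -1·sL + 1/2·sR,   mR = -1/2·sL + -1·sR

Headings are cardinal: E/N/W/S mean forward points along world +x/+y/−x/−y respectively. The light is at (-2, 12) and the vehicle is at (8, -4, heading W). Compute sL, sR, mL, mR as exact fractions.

left sensor world pos  = (6, -5); dL² = 353
right sensor world pos = (6, -3); dR² = 289
sL = 160/353 = 160/353
sR = 160/289 = 160/289
mL = -1·sL + 1/2·sR = -18000/102017
mR = -1/2·sL + -1·sR = -79600/102017

160/353 160/289 -18000/102017 -79600/102017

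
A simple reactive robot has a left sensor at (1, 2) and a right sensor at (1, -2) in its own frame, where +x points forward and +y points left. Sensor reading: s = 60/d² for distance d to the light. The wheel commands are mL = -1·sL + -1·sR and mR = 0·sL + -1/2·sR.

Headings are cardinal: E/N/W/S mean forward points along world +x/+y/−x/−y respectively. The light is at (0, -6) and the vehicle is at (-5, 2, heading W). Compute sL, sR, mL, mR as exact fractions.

left sensor world pos  = (-6, 0); dL² = 72
right sensor world pos = (-6, 4); dR² = 136
sL = 60/72 = 5/6
sR = 60/136 = 15/34
mL = -1·sL + -1·sR = -65/51
mR = 0·sL + -1/2·sR = -15/68

5/6 15/34 -65/51 -15/68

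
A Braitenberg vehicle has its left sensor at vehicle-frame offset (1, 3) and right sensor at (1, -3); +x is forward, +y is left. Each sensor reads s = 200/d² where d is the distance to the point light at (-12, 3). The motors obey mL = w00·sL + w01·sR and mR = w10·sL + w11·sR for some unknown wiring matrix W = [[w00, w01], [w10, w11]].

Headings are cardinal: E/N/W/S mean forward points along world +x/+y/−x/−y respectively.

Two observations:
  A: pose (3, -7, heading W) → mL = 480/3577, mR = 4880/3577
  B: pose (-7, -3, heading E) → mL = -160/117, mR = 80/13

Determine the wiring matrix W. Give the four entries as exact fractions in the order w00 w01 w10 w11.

-1/2 1/2 1 1

obs A: pose=(3,-7,W) → sL=40/73, sR=40/49, mL=480/3577, mR=4880/3577
obs B: pose=(-7,-3,E) → sL=40/9, sR=200/117, mL=-160/117, mR=80/13
sensor matrix S = [[40/73, 40/49], [40/9, 200/117]]; det S = -1126400/418509
solve [mL_A; mL_B] = S·[w00; w01] and [mR_A; mR_B] = S·[w10; w11]:
  w00 = -1/2, w01 = 1/2, w10 = 1, w11 = 1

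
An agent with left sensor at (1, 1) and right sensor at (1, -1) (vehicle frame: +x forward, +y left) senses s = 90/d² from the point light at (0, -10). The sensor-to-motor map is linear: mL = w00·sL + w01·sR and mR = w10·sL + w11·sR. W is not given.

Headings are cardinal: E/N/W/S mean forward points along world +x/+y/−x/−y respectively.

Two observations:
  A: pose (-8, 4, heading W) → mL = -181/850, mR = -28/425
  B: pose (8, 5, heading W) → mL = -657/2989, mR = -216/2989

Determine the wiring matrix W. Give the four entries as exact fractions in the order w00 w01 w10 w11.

-1 1/2 -1 1

obs A: pose=(-8,4,W) → sL=9/25, sR=5/17, mL=-181/850, mR=-28/425
obs B: pose=(8,5,W) → sL=18/49, sR=18/61, mL=-657/2989, mR=-216/2989
sensor matrix S = [[9/25, 5/17], [18/49, 18/61]]; det S = -2304/1270325
solve [mL_A; mL_B] = S·[w00; w01] and [mR_A; mR_B] = S·[w10; w11]:
  w00 = -1, w01 = 1/2, w10 = -1, w11 = 1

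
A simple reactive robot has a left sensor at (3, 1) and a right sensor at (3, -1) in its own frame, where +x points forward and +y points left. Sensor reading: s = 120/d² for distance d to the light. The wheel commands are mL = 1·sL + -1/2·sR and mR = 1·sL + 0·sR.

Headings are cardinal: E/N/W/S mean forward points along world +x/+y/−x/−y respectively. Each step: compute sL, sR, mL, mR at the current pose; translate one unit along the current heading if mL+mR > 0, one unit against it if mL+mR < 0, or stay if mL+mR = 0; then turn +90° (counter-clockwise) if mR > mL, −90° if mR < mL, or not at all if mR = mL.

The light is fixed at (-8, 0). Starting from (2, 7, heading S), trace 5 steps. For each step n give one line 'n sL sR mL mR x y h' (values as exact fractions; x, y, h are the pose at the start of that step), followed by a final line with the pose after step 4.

0 120/137 120/97 3420/13289 120/137 2 7 S
1 60/109 60/97 2550/10573 60/109 2 6 E
2 120/181 8/15 1076/2715 120/181 3 6 N
3 6/5 15/16 117/160 6/5 3 7 W
4 120/137 120/97 3420/13289 120/137 2 7 S
final 2 6 E

n=0: pose=(2,7,S); sL=120/137, sR=120/97; mL=3420/13289, mR=120/137; mL+mR=15060/13289 → advance +1; mR−mL=60/97 → turn +1·90°
n=1: pose=(2,6,E); sL=60/109, sR=60/97; mL=2550/10573, mR=60/109; mL+mR=8370/10573 → advance +1; mR−mL=30/97 → turn +1·90°
n=2: pose=(3,6,N); sL=120/181, sR=8/15; mL=1076/2715, mR=120/181; mL+mR=2876/2715 → advance +1; mR−mL=4/15 → turn +1·90°
n=3: pose=(3,7,W); sL=6/5, sR=15/16; mL=117/160, mR=6/5; mL+mR=309/160 → advance +1; mR−mL=15/32 → turn +1·90°
n=4: pose=(2,7,S); sL=120/137, sR=120/97; mL=3420/13289, mR=120/137; mL+mR=15060/13289 → advance +1; mR−mL=60/97 → turn +1·90°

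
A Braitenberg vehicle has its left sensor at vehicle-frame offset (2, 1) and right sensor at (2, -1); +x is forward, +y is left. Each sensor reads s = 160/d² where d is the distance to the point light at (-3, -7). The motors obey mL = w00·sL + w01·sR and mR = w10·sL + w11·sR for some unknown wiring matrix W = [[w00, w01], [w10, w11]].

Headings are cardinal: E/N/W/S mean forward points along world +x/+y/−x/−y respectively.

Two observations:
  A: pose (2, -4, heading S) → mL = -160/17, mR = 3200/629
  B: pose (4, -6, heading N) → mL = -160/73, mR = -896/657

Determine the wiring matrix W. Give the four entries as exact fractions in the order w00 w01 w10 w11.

obs A: pose=(2,-4,S) → sL=160/37, sR=160/17, mL=-160/17, mR=3200/629
obs B: pose=(4,-6,N) → sL=32/9, sR=160/73, mL=-160/73, mR=-896/657
sensor matrix S = [[160/37, 160/17], [32/9, 160/73]]; det S = -9912320/413253
solve [mL_A; mL_B] = S·[w00; w01] and [mR_A; mR_B] = S·[w10; w11]:
  w00 = 0, w01 = -1, w10 = -1, w11 = 1

0 -1 -1 1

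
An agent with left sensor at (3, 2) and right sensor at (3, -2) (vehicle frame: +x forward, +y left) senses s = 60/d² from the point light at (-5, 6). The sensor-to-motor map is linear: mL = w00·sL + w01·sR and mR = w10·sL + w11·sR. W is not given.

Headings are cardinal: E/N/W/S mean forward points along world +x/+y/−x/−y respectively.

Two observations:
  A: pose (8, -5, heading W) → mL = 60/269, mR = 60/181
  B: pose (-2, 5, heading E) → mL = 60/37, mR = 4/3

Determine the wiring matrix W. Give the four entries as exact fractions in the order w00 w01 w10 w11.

obs A: pose=(8,-5,W) → sL=60/269, sR=60/181, mL=60/269, mR=60/181
obs B: pose=(-2,5,E) → sL=60/37, sR=4/3, mL=60/37, mR=4/3
sensor matrix S = [[60/269, 60/181], [60/37, 4/3]]; det S = -432640/1801493
solve [mL_A; mL_B] = S·[w00; w01] and [mR_A; mR_B] = S·[w10; w11]:
  w00 = 1, w01 = 0, w10 = 0, w11 = 1

1 0 0 1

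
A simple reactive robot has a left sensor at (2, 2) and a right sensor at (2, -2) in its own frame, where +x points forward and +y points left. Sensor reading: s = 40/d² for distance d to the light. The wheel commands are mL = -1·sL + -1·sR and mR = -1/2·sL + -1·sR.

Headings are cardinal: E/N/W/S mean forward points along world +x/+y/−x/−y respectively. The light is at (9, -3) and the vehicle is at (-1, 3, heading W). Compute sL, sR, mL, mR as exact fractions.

left sensor world pos  = (-3, 1); dL² = 160
right sensor world pos = (-3, 5); dR² = 208
sL = 40/160 = 1/4
sR = 40/208 = 5/26
mL = -1·sL + -1·sR = -23/52
mR = -1/2·sL + -1·sR = -33/104

1/4 5/26 -23/52 -33/104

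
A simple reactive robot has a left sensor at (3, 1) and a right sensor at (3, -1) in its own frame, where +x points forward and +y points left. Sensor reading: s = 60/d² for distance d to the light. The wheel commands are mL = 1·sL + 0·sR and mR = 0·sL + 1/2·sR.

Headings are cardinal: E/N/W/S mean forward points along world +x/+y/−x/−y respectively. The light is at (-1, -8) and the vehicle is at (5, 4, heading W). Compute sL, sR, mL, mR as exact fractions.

left sensor world pos  = (2, 3); dL² = 130
right sensor world pos = (2, 5); dR² = 178
sL = 60/130 = 6/13
sR = 60/178 = 30/89
mL = 1·sL + 0·sR = 6/13
mR = 0·sL + 1/2·sR = 15/89

6/13 30/89 6/13 15/89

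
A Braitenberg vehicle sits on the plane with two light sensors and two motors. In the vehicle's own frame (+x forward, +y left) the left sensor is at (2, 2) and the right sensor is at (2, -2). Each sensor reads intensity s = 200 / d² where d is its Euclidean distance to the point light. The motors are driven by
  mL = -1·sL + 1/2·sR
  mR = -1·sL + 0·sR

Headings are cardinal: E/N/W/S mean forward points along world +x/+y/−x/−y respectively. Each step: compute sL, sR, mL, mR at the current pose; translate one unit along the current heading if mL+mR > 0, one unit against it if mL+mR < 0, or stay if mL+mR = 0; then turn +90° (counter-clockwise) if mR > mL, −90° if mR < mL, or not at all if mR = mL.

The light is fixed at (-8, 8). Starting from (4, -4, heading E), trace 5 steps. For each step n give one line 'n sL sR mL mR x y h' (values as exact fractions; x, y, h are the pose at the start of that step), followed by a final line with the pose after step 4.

0 25/37 25/49 -1525/3626 -25/37 4 -4 E
1 40/73 200/277 -3780/20221 -40/73 3 -4 S
2 4/5 100/81 -74/405 -4/5 3 -3 W
3 200/181 200/277 -37300/50137 -200/181 4 -3 N
4 25/37 25/49 -1525/3626 -25/37 4 -4 E
final 3 -4 S

n=0: pose=(4,-4,E); sL=25/37, sR=25/49; mL=-1525/3626, mR=-25/37; mL+mR=-3975/3626 → advance -1; mR−mL=-25/98 → turn -1·90°
n=1: pose=(3,-4,S); sL=40/73, sR=200/277; mL=-3780/20221, mR=-40/73; mL+mR=-14860/20221 → advance -1; mR−mL=-100/277 → turn -1·90°
n=2: pose=(3,-3,W); sL=4/5, sR=100/81; mL=-74/405, mR=-4/5; mL+mR=-398/405 → advance -1; mR−mL=-50/81 → turn -1·90°
n=3: pose=(4,-3,N); sL=200/181, sR=200/277; mL=-37300/50137, mR=-200/181; mL+mR=-92700/50137 → advance -1; mR−mL=-100/277 → turn -1·90°
n=4: pose=(4,-4,E); sL=25/37, sR=25/49; mL=-1525/3626, mR=-25/37; mL+mR=-3975/3626 → advance -1; mR−mL=-25/98 → turn -1·90°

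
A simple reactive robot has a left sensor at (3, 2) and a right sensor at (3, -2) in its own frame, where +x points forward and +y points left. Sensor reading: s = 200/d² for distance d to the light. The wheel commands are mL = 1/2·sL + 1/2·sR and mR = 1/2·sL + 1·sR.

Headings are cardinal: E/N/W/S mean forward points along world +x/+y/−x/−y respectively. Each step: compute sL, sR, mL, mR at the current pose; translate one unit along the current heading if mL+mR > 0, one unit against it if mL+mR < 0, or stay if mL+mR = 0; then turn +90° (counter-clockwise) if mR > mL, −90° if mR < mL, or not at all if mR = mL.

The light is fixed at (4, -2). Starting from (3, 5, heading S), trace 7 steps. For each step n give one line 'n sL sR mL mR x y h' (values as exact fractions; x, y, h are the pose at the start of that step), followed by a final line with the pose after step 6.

0 200/17 8 168/17 236/17 3 5 S
1 50/17 10 110/17 195/17 3 4 E
2 40/17 40/17 40/17 60/17 4 4 N
3 100/17 20/9 620/153 790/153 4 5 W
4 200/17 8 168/17 236/17 3 5 S
5 50/17 10 110/17 195/17 3 4 E
6 40/17 40/17 40/17 60/17 4 4 N
final 4 5 W

n=0: pose=(3,5,S); sL=200/17, sR=8; mL=168/17, mR=236/17; mL+mR=404/17 → advance +1; mR−mL=4 → turn +1·90°
n=1: pose=(3,4,E); sL=50/17, sR=10; mL=110/17, mR=195/17; mL+mR=305/17 → advance +1; mR−mL=5 → turn +1·90°
n=2: pose=(4,4,N); sL=40/17, sR=40/17; mL=40/17, mR=60/17; mL+mR=100/17 → advance +1; mR−mL=20/17 → turn +1·90°
n=3: pose=(4,5,W); sL=100/17, sR=20/9; mL=620/153, mR=790/153; mL+mR=470/51 → advance +1; mR−mL=10/9 → turn +1·90°
n=4: pose=(3,5,S); sL=200/17, sR=8; mL=168/17, mR=236/17; mL+mR=404/17 → advance +1; mR−mL=4 → turn +1·90°
n=5: pose=(3,4,E); sL=50/17, sR=10; mL=110/17, mR=195/17; mL+mR=305/17 → advance +1; mR−mL=5 → turn +1·90°
n=6: pose=(4,4,N); sL=40/17, sR=40/17; mL=40/17, mR=60/17; mL+mR=100/17 → advance +1; mR−mL=20/17 → turn +1·90°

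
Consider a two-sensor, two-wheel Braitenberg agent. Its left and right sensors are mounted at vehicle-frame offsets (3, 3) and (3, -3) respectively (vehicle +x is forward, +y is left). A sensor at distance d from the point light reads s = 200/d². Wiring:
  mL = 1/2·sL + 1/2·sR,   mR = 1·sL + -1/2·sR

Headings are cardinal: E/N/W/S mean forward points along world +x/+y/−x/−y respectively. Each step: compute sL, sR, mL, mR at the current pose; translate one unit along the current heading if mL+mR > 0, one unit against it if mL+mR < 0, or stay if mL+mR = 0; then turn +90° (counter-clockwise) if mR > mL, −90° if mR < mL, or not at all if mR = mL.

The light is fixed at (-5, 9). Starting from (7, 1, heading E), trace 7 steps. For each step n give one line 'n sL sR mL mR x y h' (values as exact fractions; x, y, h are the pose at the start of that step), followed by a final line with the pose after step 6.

0 4/5 100/173 596/865 442/865 7 1 E
1 200/377 200/221 4600/6409 500/6409 8 1 S
2 50/61 25/17 2375/2074 175/2074 8 0 W
3 200/117 200/261 1400/1131 500/377 7 0 N
4 100/101 100/53 7700/5353 250/5353 7 1 W
5 200/89 200/221 31000/19669 35300/19669 6 1 N
6 50/41 5/2 305/164 -5/164 6 2 W
final 5 2 N

n=0: pose=(7,1,E); sL=4/5, sR=100/173; mL=596/865, mR=442/865; mL+mR=6/5 → advance +1; mR−mL=-154/865 → turn -1·90°
n=1: pose=(8,1,S); sL=200/377, sR=200/221; mL=4600/6409, mR=500/6409; mL+mR=300/377 → advance +1; mR−mL=-4100/6409 → turn -1·90°
n=2: pose=(8,0,W); sL=50/61, sR=25/17; mL=2375/2074, mR=175/2074; mL+mR=75/61 → advance +1; mR−mL=-1100/1037 → turn -1·90°
n=3: pose=(7,0,N); sL=200/117, sR=200/261; mL=1400/1131, mR=500/377; mL+mR=100/39 → advance +1; mR−mL=100/1131 → turn +1·90°
n=4: pose=(7,1,W); sL=100/101, sR=100/53; mL=7700/5353, mR=250/5353; mL+mR=150/101 → advance +1; mR−mL=-7450/5353 → turn -1·90°
n=5: pose=(6,1,N); sL=200/89, sR=200/221; mL=31000/19669, mR=35300/19669; mL+mR=300/89 → advance +1; mR−mL=4300/19669 → turn +1·90°
n=6: pose=(6,2,W); sL=50/41, sR=5/2; mL=305/164, mR=-5/164; mL+mR=75/41 → advance +1; mR−mL=-155/82 → turn -1·90°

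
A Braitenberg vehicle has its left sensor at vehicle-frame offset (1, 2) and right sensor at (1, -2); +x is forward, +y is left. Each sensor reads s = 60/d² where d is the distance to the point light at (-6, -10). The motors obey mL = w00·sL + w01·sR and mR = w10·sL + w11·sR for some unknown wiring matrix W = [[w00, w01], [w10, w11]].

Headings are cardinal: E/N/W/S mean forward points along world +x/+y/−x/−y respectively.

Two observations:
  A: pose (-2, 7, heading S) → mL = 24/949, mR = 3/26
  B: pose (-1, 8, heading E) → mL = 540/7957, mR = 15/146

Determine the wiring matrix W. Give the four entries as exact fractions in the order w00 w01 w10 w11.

-1 1 0 1/2

obs A: pose=(-2,7,S) → sL=15/73, sR=3/13, mL=24/949, mR=3/26
obs B: pose=(-1,8,E) → sL=15/109, sR=15/73, mL=540/7957, mR=15/146
sensor matrix S = [[15/73, 3/13], [15/109, 15/73]]; det S = 79020/7551193
solve [mL_A; mL_B] = S·[w00; w01] and [mR_A; mR_B] = S·[w10; w11]:
  w00 = -1, w01 = 1, w10 = 0, w11 = 1/2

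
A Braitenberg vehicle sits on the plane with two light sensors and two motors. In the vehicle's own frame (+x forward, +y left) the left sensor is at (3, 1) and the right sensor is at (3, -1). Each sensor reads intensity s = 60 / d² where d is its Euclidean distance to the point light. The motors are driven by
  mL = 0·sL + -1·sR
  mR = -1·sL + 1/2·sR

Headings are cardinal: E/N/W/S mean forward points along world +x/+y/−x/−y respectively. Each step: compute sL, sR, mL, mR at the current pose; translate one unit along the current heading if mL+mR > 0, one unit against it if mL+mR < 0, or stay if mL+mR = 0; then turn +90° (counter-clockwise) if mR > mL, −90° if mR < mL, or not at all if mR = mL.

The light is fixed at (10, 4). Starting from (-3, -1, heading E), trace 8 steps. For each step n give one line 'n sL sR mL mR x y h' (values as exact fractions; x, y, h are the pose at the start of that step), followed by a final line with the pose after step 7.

n=0: pose=(-3,-1,E); sL=15/29, sR=15/34; mL=-15/34, mR=-585/1972; mL+mR=-1455/1972 → advance -1; mR−mL=285/1972 → turn +1·90°
n=1: pose=(-4,-1,N); sL=60/229, sR=60/173; mL=-60/173, mR=-3510/39617; mL+mR=-17250/39617 → advance -1; mR−mL=10230/39617 → turn +1·90°
n=2: pose=(-4,-2,W); sL=30/169, sR=30/157; mL=-30/157, mR=-2175/26533; mL+mR=-7245/26533 → advance -1; mR−mL=2895/26533 → turn +1·90°
n=3: pose=(-3,-2,S); sL=4/15, sR=60/277; mL=-60/277, mR=-658/4155; mL+mR=-1558/4155 → advance -1; mR−mL=242/4155 → turn +1·90°
n=4: pose=(-3,-1,E); sL=15/29, sR=15/34; mL=-15/34, mR=-585/1972; mL+mR=-1455/1972 → advance -1; mR−mL=285/1972 → turn +1·90°
n=5: pose=(-4,-1,N); sL=60/229, sR=60/173; mL=-60/173, mR=-3510/39617; mL+mR=-17250/39617 → advance -1; mR−mL=10230/39617 → turn +1·90°
n=6: pose=(-4,-2,W); sL=30/169, sR=30/157; mL=-30/157, mR=-2175/26533; mL+mR=-7245/26533 → advance -1; mR−mL=2895/26533 → turn +1·90°
n=7: pose=(-3,-2,S); sL=4/15, sR=60/277; mL=-60/277, mR=-658/4155; mL+mR=-1558/4155 → advance -1; mR−mL=242/4155 → turn +1·90°

0 15/29 15/34 -15/34 -585/1972 -3 -1 E
1 60/229 60/173 -60/173 -3510/39617 -4 -1 N
2 30/169 30/157 -30/157 -2175/26533 -4 -2 W
3 4/15 60/277 -60/277 -658/4155 -3 -2 S
4 15/29 15/34 -15/34 -585/1972 -3 -1 E
5 60/229 60/173 -60/173 -3510/39617 -4 -1 N
6 30/169 30/157 -30/157 -2175/26533 -4 -2 W
7 4/15 60/277 -60/277 -658/4155 -3 -2 S
final -3 -1 E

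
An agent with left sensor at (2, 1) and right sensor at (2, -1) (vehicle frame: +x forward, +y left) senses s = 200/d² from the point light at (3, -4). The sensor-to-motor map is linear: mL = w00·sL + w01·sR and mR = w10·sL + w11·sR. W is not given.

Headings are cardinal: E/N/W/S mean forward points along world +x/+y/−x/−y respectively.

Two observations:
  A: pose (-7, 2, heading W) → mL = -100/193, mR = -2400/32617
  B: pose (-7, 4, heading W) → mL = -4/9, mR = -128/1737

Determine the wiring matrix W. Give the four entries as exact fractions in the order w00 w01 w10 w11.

0 -1/2 -1/2 1/2

obs A: pose=(-7,2,W) → sL=200/169, sR=200/193, mL=-100/193, mR=-2400/32617
obs B: pose=(-7,4,W) → sL=200/193, sR=8/9, mL=-4/9, mR=-128/1737
sensor matrix S = [[200/169, 200/193], [200/193, 8/9]]; det S = -1241600/56655729
solve [mL_A; mL_B] = S·[w00; w01] and [mR_A; mR_B] = S·[w10; w11]:
  w00 = 0, w01 = -1/2, w10 = -1/2, w11 = 1/2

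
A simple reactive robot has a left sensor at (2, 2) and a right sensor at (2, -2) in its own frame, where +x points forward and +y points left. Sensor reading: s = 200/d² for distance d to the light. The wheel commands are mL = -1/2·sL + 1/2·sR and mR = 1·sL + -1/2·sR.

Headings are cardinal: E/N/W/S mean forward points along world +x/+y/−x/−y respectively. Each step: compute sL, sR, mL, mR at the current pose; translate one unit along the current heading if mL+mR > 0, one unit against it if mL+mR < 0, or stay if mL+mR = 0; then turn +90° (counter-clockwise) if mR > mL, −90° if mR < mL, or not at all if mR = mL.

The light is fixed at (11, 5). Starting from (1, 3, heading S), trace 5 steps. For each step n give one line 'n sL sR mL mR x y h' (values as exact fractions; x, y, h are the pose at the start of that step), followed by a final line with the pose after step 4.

0 5/2 5/4 -5/8 15/8 1 3 S
1 40/13 200/89 -480/1157 2260/1157 1 2 E
2 100/61 4 72/61 -22/61 2 2 N
3 200/49 40/13 -320/637 1620/637 2 3 E
4 2 50/9 16/9 -7/9 3 3 N
final 3 4 E

n=0: pose=(1,3,S); sL=5/2, sR=5/4; mL=-5/8, mR=15/8; mL+mR=5/4 → advance +1; mR−mL=5/2 → turn +1·90°
n=1: pose=(1,2,E); sL=40/13, sR=200/89; mL=-480/1157, mR=2260/1157; mL+mR=20/13 → advance +1; mR−mL=2740/1157 → turn +1·90°
n=2: pose=(2,2,N); sL=100/61, sR=4; mL=72/61, mR=-22/61; mL+mR=50/61 → advance +1; mR−mL=-94/61 → turn -1·90°
n=3: pose=(2,3,E); sL=200/49, sR=40/13; mL=-320/637, mR=1620/637; mL+mR=100/49 → advance +1; mR−mL=1940/637 → turn +1·90°
n=4: pose=(3,3,N); sL=2, sR=50/9; mL=16/9, mR=-7/9; mL+mR=1 → advance +1; mR−mL=-23/9 → turn -1·90°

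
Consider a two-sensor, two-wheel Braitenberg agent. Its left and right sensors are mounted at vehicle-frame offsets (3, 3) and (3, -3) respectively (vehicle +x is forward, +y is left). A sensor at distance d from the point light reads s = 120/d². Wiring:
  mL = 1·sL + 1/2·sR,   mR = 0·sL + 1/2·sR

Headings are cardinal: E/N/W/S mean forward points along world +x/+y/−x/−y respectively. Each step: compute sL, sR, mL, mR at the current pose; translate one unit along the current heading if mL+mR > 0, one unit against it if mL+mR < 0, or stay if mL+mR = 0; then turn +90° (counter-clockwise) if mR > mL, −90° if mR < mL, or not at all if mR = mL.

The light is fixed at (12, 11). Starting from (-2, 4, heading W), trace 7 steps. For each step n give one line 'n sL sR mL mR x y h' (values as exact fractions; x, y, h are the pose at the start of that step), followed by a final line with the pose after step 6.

0 120/389 24/61 11988/23729 12/61 -2 4 W
1 6/17 3/4 99/136 3/8 -3 4 N
2 40/51 8/15 268/255 4/15 -3 5 E
3 60/101 12/37 2826/3737 6/37 -2 5 S
4 120/389 24/61 11988/23729 12/61 -2 4 W
5 6/17 3/4 99/136 3/8 -3 4 N
6 40/51 8/15 268/255 4/15 -3 5 E
final -2 5 S

n=0: pose=(-2,4,W); sL=120/389, sR=24/61; mL=11988/23729, mR=12/61; mL+mR=16656/23729 → advance +1; mR−mL=-120/389 → turn -1·90°
n=1: pose=(-3,4,N); sL=6/17, sR=3/4; mL=99/136, mR=3/8; mL+mR=75/68 → advance +1; mR−mL=-6/17 → turn -1·90°
n=2: pose=(-3,5,E); sL=40/51, sR=8/15; mL=268/255, mR=4/15; mL+mR=112/85 → advance +1; mR−mL=-40/51 → turn -1·90°
n=3: pose=(-2,5,S); sL=60/101, sR=12/37; mL=2826/3737, mR=6/37; mL+mR=3432/3737 → advance +1; mR−mL=-60/101 → turn -1·90°
n=4: pose=(-2,4,W); sL=120/389, sR=24/61; mL=11988/23729, mR=12/61; mL+mR=16656/23729 → advance +1; mR−mL=-120/389 → turn -1·90°
n=5: pose=(-3,4,N); sL=6/17, sR=3/4; mL=99/136, mR=3/8; mL+mR=75/68 → advance +1; mR−mL=-6/17 → turn -1·90°
n=6: pose=(-3,5,E); sL=40/51, sR=8/15; mL=268/255, mR=4/15; mL+mR=112/85 → advance +1; mR−mL=-40/51 → turn -1·90°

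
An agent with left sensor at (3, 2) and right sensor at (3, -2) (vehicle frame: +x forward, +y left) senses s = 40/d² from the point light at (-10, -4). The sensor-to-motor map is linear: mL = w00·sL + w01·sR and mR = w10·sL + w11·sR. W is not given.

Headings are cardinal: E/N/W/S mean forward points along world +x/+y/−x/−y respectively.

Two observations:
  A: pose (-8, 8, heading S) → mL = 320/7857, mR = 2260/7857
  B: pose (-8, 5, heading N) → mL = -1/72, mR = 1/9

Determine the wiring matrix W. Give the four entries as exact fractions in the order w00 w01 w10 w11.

obs A: pose=(-8,8,S) → sL=40/97, sR=40/81, mL=320/7857, mR=2260/7857
obs B: pose=(-8,5,N) → sL=5/18, sR=1/4, mL=-1/72, mR=1/9
sensor matrix S = [[40/97, 40/81], [5/18, 1/4]]; det S = -2410/70713
solve [mL_A; mL_B] = S·[w00; w01] and [mR_A; mR_B] = S·[w10; w11]:
  w00 = -1/2, w01 = 1/2, w10 = -1/2, w11 = 1

-1/2 1/2 -1/2 1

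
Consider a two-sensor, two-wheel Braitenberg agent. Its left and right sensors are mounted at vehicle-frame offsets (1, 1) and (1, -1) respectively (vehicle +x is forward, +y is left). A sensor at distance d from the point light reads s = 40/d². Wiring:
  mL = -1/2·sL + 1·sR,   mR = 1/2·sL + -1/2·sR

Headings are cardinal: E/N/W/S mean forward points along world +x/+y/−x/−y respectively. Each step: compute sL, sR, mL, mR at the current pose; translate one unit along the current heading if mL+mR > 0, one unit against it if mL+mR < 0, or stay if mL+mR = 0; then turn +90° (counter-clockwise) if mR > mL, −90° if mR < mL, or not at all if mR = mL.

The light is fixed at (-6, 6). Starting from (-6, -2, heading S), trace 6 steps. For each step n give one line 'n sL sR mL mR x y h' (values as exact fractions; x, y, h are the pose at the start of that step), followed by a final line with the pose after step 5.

n=0: pose=(-6,-2,S); sL=20/41, sR=20/41; mL=10/41, mR=0; mL+mR=10/41 → advance +1; mR−mL=-10/41 → turn -1·90°
n=1: pose=(-6,-3,W); sL=40/101, sR=8/13; mL=548/1313, mR=-144/1313; mL+mR=4/13 → advance +1; mR−mL=-692/1313 → turn -1·90°
n=2: pose=(-7,-3,N); sL=10/17, sR=5/8; mL=45/136, mR=-5/272; mL+mR=5/16 → advance +1; mR−mL=-95/272 → turn -1·90°
n=3: pose=(-7,-2,E); sL=40/49, sR=40/81; mL=340/3969, mR=640/3969; mL+mR=20/81 → advance +1; mR−mL=100/1323 → turn +1·90°
n=4: pose=(-6,-2,N); sL=4/5, sR=4/5; mL=2/5, mR=0; mL+mR=2/5 → advance +1; mR−mL=-2/5 → turn -1·90°
n=5: pose=(-6,-1,E); sL=40/37, sR=8/13; mL=36/481, mR=112/481; mL+mR=4/13 → advance +1; mR−mL=76/481 → turn +1·90°

0 20/41 20/41 10/41 0 -6 -2 S
1 40/101 8/13 548/1313 -144/1313 -6 -3 W
2 10/17 5/8 45/136 -5/272 -7 -3 N
3 40/49 40/81 340/3969 640/3969 -7 -2 E
4 4/5 4/5 2/5 0 -6 -2 N
5 40/37 8/13 36/481 112/481 -6 -1 E
final -5 -1 N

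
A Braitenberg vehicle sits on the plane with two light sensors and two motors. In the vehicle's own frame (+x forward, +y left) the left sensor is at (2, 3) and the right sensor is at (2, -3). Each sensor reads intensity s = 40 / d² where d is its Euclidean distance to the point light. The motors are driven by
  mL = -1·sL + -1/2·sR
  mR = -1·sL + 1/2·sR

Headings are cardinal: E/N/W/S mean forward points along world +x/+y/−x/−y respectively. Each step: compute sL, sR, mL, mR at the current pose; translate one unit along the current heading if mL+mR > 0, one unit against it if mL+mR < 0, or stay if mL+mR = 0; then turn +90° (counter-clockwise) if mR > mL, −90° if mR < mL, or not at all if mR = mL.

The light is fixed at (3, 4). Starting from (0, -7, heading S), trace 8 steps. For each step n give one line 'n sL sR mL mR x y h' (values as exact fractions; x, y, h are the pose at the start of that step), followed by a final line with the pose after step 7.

0 40/169 8/41 -2316/6929 -964/6929 0 -7 S
1 4/5 4/17 -78/85 -58/85 0 -6 E
2 40/113 8/13 -972/1469 -68/1469 -1 -6 N
3 5/29 2/5 -54/145 4/145 -1 -7 W
4 40/169 8/41 -2316/6929 -964/6929 0 -7 S
5 4/5 4/17 -78/85 -58/85 0 -6 E
6 40/113 8/13 -972/1469 -68/1469 -1 -6 N
7 5/29 2/5 -54/145 4/145 -1 -7 W
final 0 -7 S

n=0: pose=(0,-7,S); sL=40/169, sR=8/41; mL=-2316/6929, mR=-964/6929; mL+mR=-80/169 → advance -1; mR−mL=8/41 → turn +1·90°
n=1: pose=(0,-6,E); sL=4/5, sR=4/17; mL=-78/85, mR=-58/85; mL+mR=-8/5 → advance -1; mR−mL=4/17 → turn +1·90°
n=2: pose=(-1,-6,N); sL=40/113, sR=8/13; mL=-972/1469, mR=-68/1469; mL+mR=-80/113 → advance -1; mR−mL=8/13 → turn +1·90°
n=3: pose=(-1,-7,W); sL=5/29, sR=2/5; mL=-54/145, mR=4/145; mL+mR=-10/29 → advance -1; mR−mL=2/5 → turn +1·90°
n=4: pose=(0,-7,S); sL=40/169, sR=8/41; mL=-2316/6929, mR=-964/6929; mL+mR=-80/169 → advance -1; mR−mL=8/41 → turn +1·90°
n=5: pose=(0,-6,E); sL=4/5, sR=4/17; mL=-78/85, mR=-58/85; mL+mR=-8/5 → advance -1; mR−mL=4/17 → turn +1·90°
n=6: pose=(-1,-6,N); sL=40/113, sR=8/13; mL=-972/1469, mR=-68/1469; mL+mR=-80/113 → advance -1; mR−mL=8/13 → turn +1·90°
n=7: pose=(-1,-7,W); sL=5/29, sR=2/5; mL=-54/145, mR=4/145; mL+mR=-10/29 → advance -1; mR−mL=2/5 → turn +1·90°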